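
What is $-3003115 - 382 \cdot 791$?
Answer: $-3305277$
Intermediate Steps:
$-3003115 - 382 \cdot 791 = -3003115 - 302162 = -3305277$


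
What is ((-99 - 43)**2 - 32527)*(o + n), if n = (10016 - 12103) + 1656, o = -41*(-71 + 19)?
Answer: -21029463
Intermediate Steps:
o = 2132 (o = -41*(-52) = 2132)
n = -431 (n = -2087 + 1656 = -431)
((-99 - 43)**2 - 32527)*(o + n) = ((-99 - 43)**2 - 32527)*(2132 - 431) = ((-142)**2 - 32527)*1701 = (20164 - 32527)*1701 = -12363*1701 = -21029463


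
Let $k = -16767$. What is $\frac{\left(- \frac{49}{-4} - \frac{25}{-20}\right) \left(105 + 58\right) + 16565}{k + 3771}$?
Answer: $- \frac{37531}{25992} \approx -1.4439$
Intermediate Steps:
$\frac{\left(- \frac{49}{-4} - \frac{25}{-20}\right) \left(105 + 58\right) + 16565}{k + 3771} = \frac{\left(- \frac{49}{-4} - \frac{25}{-20}\right) \left(105 + 58\right) + 16565}{-16767 + 3771} = \frac{\left(\left(-49\right) \left(- \frac{1}{4}\right) - - \frac{5}{4}\right) 163 + 16565}{-12996} = \left(\left(\frac{49}{4} + \frac{5}{4}\right) 163 + 16565\right) \left(- \frac{1}{12996}\right) = \left(\frac{27}{2} \cdot 163 + 16565\right) \left(- \frac{1}{12996}\right) = \left(\frac{4401}{2} + 16565\right) \left(- \frac{1}{12996}\right) = \frac{37531}{2} \left(- \frac{1}{12996}\right) = - \frac{37531}{25992}$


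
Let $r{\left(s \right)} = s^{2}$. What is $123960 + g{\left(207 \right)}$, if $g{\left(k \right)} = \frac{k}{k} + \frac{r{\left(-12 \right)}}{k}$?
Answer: $\frac{2851119}{23} \approx 1.2396 \cdot 10^{5}$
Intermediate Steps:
$g{\left(k \right)} = 1 + \frac{144}{k}$ ($g{\left(k \right)} = \frac{k}{k} + \frac{\left(-12\right)^{2}}{k} = 1 + \frac{144}{k}$)
$123960 + g{\left(207 \right)} = 123960 + \frac{144 + 207}{207} = 123960 + \frac{1}{207} \cdot 351 = 123960 + \frac{39}{23} = \frac{2851119}{23}$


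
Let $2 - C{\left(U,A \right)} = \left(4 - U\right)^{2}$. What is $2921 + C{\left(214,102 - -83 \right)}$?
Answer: $-41177$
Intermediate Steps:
$C{\left(U,A \right)} = 2 - \left(4 - U\right)^{2}$
$2921 + C{\left(214,102 - -83 \right)} = 2921 + \left(2 - \left(-4 + 214\right)^{2}\right) = 2921 + \left(2 - 210^{2}\right) = 2921 + \left(2 - 44100\right) = 2921 - 44098 = -41177$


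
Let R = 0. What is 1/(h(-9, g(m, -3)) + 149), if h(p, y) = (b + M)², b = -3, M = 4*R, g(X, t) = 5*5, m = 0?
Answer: 1/158 ≈ 0.0063291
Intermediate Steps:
g(X, t) = 25
M = 0 (M = 4*0 = 0)
h(p, y) = 9 (h(p, y) = (-3 + 0)² = (-3)² = 9)
1/(h(-9, g(m, -3)) + 149) = 1/(9 + 149) = 1/158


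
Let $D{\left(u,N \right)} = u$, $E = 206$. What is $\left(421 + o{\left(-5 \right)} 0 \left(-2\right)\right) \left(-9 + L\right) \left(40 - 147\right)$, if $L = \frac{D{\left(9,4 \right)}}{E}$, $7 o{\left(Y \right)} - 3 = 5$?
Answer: $\frac{83111715}{206} \approx 4.0346 \cdot 10^{5}$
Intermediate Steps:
$o{\left(Y \right)} = \frac{8}{7}$ ($o{\left(Y \right)} = \frac{3}{7} + \frac{1}{7} \cdot 5 = \frac{3}{7} + \frac{5}{7} = \frac{8}{7}$)
$L = \frac{9}{206} \approx 0.043689$
$\left(421 + o{\left(-5 \right)} 0 \left(-2\right)\right) \left(-9 + L\right) \left(40 - 147\right) = \left(421 + \frac{8}{7} \cdot 0 \left(-2\right)\right) \left(-9 + \frac{9}{206}\right) \left(40 - 147\right) = \left(421 + 0 \left(-2\right)\right) \left(\left(- \frac{1845}{206}\right) \left(-107\right)\right) = \left(421 + 0\right) \frac{197415}{206} = 421 \cdot \frac{197415}{206} = \frac{83111715}{206}$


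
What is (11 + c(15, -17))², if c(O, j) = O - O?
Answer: 121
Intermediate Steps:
c(O, j) = 0
(11 + c(15, -17))² = (11 + 0)² = 11² = 121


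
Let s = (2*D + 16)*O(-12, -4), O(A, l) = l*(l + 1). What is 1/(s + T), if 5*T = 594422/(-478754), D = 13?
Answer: 70405/35466637 ≈ 0.0019851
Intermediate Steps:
O(A, l) = l*(1 + l)
s = 504 (s = (2*13 + 16)*(-4*(1 - 4)) = (26 + 16)*(-4*(-3)) = 42*12 = 504)
T = -17483/70405 (T = (594422/(-478754))/5 = (594422*(-1/478754))/5 = (1/5)*(-17483/14081) = -17483/70405 ≈ -0.24832)
1/(s + T) = 1/(504 - 17483/70405) = 1/(35466637/70405) = 70405/35466637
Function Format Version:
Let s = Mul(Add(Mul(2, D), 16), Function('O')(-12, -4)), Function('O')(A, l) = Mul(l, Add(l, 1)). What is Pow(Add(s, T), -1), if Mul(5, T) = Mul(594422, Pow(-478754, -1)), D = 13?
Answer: Rational(70405, 35466637) ≈ 0.0019851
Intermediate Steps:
Function('O')(A, l) = Mul(l, Add(1, l))
s = 504 (s = Mul(Add(Mul(2, 13), 16), Mul(-4, Add(1, -4))) = Mul(Add(26, 16), Mul(-4, -3)) = Mul(42, 12) = 504)
T = Rational(-17483, 70405) (T = Mul(Rational(1, 5), Mul(594422, Pow(-478754, -1))) = Mul(Rational(1, 5), Mul(594422, Rational(-1, 478754))) = Mul(Rational(1, 5), Rational(-17483, 14081)) = Rational(-17483, 70405) ≈ -0.24832)
Pow(Add(s, T), -1) = Pow(Add(504, Rational(-17483, 70405)), -1) = Pow(Rational(35466637, 70405), -1) = Rational(70405, 35466637)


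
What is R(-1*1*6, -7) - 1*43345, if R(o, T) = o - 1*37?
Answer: -43388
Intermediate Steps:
R(o, T) = -37 + o (R(o, T) = o - 37 = -37 + o)
R(-1*1*6, -7) - 1*43345 = (-37 - 1*1*6) - 1*43345 = (-37 - 1*6) - 43345 = (-37 - 6) - 43345 = -43 - 43345 = -43388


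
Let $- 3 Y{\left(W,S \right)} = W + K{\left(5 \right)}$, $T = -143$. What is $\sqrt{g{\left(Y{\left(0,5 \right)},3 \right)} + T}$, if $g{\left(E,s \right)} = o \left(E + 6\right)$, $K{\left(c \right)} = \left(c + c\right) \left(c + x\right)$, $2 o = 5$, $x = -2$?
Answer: $3 i \sqrt{17} \approx 12.369 i$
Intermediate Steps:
$o = \frac{5}{2}$ ($o = \frac{1}{2} \cdot 5 = \frac{5}{2} \approx 2.5$)
$K{\left(c \right)} = 2 c \left(-2 + c\right)$ ($K{\left(c \right)} = \left(c + c\right) \left(c - 2\right) = 2 c \left(-2 + c\right)$)
$Y{\left(W,S \right)} = -10 - \frac{W}{3}$ ($Y{\left(W,S \right)} = - \frac{W + 2 \cdot 5 \left(-2 + 5\right)}{3} = - \frac{W + 2 \cdot 5 \cdot 3}{3} = - \frac{W + 30}{3} = - \frac{30 + W}{3} = -10 - \frac{W}{3}$)
$g{\left(E,s \right)} = 15 + \frac{5 E}{2}$ ($g{\left(E,s \right)} = \frac{5 \left(E + 6\right)}{2} = \frac{5 \left(6 + E\right)}{2} = 15 + \frac{5 E}{2}$)
$\sqrt{g{\left(Y{\left(0,5 \right)},3 \right)} + T} = \sqrt{\left(15 + \frac{5 \left(-10 - 0\right)}{2}\right) - 143} = \sqrt{\left(15 + \frac{5 \left(-10 + 0\right)}{2}\right) - 143} = \sqrt{\left(15 + \frac{5}{2} \left(-10\right)\right) - 143} = \sqrt{\left(15 - 25\right) - 143} = \sqrt{-10 - 143} = \sqrt{-153} = 3 i \sqrt{17}$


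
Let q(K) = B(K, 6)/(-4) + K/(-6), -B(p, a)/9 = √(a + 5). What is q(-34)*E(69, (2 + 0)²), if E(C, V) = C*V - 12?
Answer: 1496 + 594*√11 ≈ 3466.1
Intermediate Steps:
B(p, a) = -9*√(5 + a) (B(p, a) = -9*√(a + 5) = -9*√(5 + a))
q(K) = -K/6 + 9*√11/4 (q(K) = -9*√(5 + 6)/(-4) + K/(-6) = -9*√11*(-¼) + K*(-⅙) = 9*√11/4 - K/6 = -K/6 + 9*√11/4)
E(C, V) = -12 + C*V
q(-34)*E(69, (2 + 0)²) = (-⅙*(-34) + 9*√11/4)*(-12 + 69*(2 + 0)²) = (17/3 + 9*√11/4)*(-12 + 69*2²) = (17/3 + 9*√11/4)*(-12 + 69*4) = (17/3 + 9*√11/4)*(-12 + 276) = (17/3 + 9*√11/4)*264 = 1496 + 594*√11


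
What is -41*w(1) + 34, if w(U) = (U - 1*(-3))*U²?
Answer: -130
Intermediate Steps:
w(U) = U²*(3 + U) (w(U) = (U + 3)*U² = (3 + U)*U² = U²*(3 + U))
-41*w(1) + 34 = -41*1²*(3 + 1) + 34 = -41*4 + 34 = -164 + 34 = -130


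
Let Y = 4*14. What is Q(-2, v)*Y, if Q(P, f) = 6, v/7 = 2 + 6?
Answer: 336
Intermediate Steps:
v = 56 (v = 7*(2 + 6) = 7*8 = 56)
Y = 56
Q(-2, v)*Y = 6*56 = 336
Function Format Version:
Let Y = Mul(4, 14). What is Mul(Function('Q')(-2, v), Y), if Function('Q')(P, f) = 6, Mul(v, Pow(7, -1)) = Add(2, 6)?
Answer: 336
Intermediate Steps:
v = 56 (v = Mul(7, Add(2, 6)) = Mul(7, 8) = 56)
Y = 56
Mul(Function('Q')(-2, v), Y) = Mul(6, 56) = 336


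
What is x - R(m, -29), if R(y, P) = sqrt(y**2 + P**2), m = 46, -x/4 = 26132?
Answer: -104528 - sqrt(2957) ≈ -1.0458e+5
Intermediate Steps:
x = -104528 (x = -4*26132 = -104528)
R(y, P) = sqrt(P**2 + y**2)
x - R(m, -29) = -104528 - sqrt((-29)**2 + 46**2) = -104528 - sqrt(841 + 2116) = -104528 - sqrt(2957)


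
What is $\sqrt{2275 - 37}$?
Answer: $\sqrt{2238} \approx 47.307$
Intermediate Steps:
$\sqrt{2275 - 37} = \sqrt{2238}$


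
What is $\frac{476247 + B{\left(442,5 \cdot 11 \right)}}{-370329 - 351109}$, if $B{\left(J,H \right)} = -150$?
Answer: $- \frac{476097}{721438} \approx -0.65993$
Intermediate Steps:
$\frac{476247 + B{\left(442,5 \cdot 11 \right)}}{-370329 - 351109} = \frac{476247 - 150}{-370329 - 351109} = \frac{476097}{-721438} = 476097 \left(- \frac{1}{721438}\right) = - \frac{476097}{721438}$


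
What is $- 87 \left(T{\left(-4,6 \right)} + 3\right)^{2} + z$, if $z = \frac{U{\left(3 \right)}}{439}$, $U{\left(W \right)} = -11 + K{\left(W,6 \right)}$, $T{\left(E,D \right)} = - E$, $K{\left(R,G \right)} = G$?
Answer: $- \frac{1871462}{439} \approx -4263.0$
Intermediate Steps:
$U{\left(W \right)} = -5$ ($U{\left(W \right)} = -11 + 6 = -5$)
$z = - \frac{5}{439} \approx -0.01139$
$- 87 \left(T{\left(-4,6 \right)} + 3\right)^{2} + z = - 87 \left(\left(-1\right) \left(-4\right) + 3\right)^{2} - \frac{5}{439} = - 87 \left(4 + 3\right)^{2} - \frac{5}{439} = - 87 \cdot 7^{2} - \frac{5}{439} = \left(-87\right) 49 - \frac{5}{439} = -4263 - \frac{5}{439} = - \frac{1871462}{439}$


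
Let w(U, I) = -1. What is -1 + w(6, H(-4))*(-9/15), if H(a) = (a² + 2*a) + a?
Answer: -⅖ ≈ -0.40000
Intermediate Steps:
H(a) = a² + 3*a
-1 + w(6, H(-4))*(-9/15) = -1 - (-9)/15 = -1 - 1*(-⅗) = -1 + ⅗ = -⅖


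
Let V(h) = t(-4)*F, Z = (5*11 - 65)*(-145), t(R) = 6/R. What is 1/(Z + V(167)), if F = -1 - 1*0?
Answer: 2/2903 ≈ 0.00068894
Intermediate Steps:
F = -1 (F = -1 + 0 = -1)
Z = 1450 (Z = (55 - 65)*(-145) = -10*(-145) = 1450)
V(h) = 3/2 (V(h) = (6/(-4))*(-1) = (6*(-¼))*(-1) = -3/2*(-1) = 3/2)
1/(Z + V(167)) = 1/(1450 + 3/2) = 1/(2903/2) = 2/2903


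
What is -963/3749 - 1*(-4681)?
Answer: 17548106/3749 ≈ 4680.7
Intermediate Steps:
-963/3749 - 1*(-4681) = -963*1/3749 + 4681 = -963/3749 + 4681 = 17548106/3749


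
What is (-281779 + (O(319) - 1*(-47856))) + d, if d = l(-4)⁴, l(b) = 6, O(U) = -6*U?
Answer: -234541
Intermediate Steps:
d = 1296 (d = 6⁴ = 1296)
(-281779 + (O(319) - 1*(-47856))) + d = (-281779 + (-6*319 - 1*(-47856))) + 1296 = (-281779 + (-1914 + 47856)) + 1296 = (-281779 + 45942) + 1296 = -235837 + 1296 = -234541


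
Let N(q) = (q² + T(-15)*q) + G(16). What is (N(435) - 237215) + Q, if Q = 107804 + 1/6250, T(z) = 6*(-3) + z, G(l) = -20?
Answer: 283993751/6250 ≈ 45439.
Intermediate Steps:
T(z) = -18 + z
N(q) = -20 + q² - 33*q (N(q) = (q² + (-18 - 15)*q) - 20 = (q² - 33*q) - 20 = -20 + q² - 33*q)
Q = 673775001/6250 (Q = 107804 + 1/6250 = 673775001/6250 ≈ 1.0780e+5)
(N(435) - 237215) + Q = ((-20 + 435² - 33*435) - 237215) + 673775001/6250 = ((-20 + 189225 - 14355) - 237215) + 673775001/6250 = (174850 - 237215) + 673775001/6250 = -62365 + 673775001/6250 = 283993751/6250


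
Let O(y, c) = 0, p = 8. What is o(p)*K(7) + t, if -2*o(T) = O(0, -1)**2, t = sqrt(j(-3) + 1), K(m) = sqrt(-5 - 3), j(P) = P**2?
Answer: sqrt(10) ≈ 3.1623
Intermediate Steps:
K(m) = 2*I*sqrt(2) (K(m) = sqrt(-8) = 2*I*sqrt(2))
t = sqrt(10) (t = sqrt((-3)**2 + 1) = sqrt(9 + 1) = sqrt(10) ≈ 3.1623)
o(T) = 0 (o(T) = -1/2*0**2 = -1/2*0 = 0)
o(p)*K(7) + t = 0*(2*I*sqrt(2)) + sqrt(10) = 0 + sqrt(10) = sqrt(10)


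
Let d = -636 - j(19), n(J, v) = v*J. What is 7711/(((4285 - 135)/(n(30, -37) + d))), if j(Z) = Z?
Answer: -2721983/830 ≈ -3279.5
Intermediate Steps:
n(J, v) = J*v
d = -655 (d = -636 - 1*19 = -636 - 19 = -655)
7711/(((4285 - 135)/(n(30, -37) + d))) = 7711/(((4285 - 135)/(30*(-37) - 655))) = 7711/((4150/(-1110 - 655))) = 7711/((4150/(-1765))) = 7711/((4150*(-1/1765))) = 7711/(-830/353) = 7711*(-353/830) = -2721983/830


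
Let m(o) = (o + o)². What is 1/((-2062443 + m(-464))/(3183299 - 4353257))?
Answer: 1169958/1201259 ≈ 0.97394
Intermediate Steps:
m(o) = 4*o² (m(o) = (2*o)² = 4*o²)
1/((-2062443 + m(-464))/(3183299 - 4353257)) = 1/((-2062443 + 4*(-464)²)/(3183299 - 4353257)) = 1/((-2062443 + 4*215296)/(-1169958)) = 1/((-2062443 + 861184)*(-1/1169958)) = 1/(-1201259*(-1/1169958)) = 1/(1201259/1169958) = 1169958/1201259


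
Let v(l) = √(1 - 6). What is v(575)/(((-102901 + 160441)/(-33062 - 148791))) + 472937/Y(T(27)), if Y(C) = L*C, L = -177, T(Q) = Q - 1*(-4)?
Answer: -472937/5487 - 25979*I*√5/8220 ≈ -86.192 - 7.067*I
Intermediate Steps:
T(Q) = 4 + Q (T(Q) = Q + 4 = 4 + Q)
v(l) = I*√5 (v(l) = √(-5) = I*√5)
Y(C) = -177*C
v(575)/(((-102901 + 160441)/(-33062 - 148791))) + 472937/Y(T(27)) = (I*√5)/(((-102901 + 160441)/(-33062 - 148791))) + 472937/((-177*(4 + 27))) = (I*√5)/((57540/(-181853))) + 472937/((-177*31)) = (I*√5)/((57540*(-1/181853))) + 472937/(-5487) = (I*√5)/(-8220/25979) + 472937*(-1/5487) = (I*√5)*(-25979/8220) - 472937/5487 = -25979*I*√5/8220 - 472937/5487 = -472937/5487 - 25979*I*√5/8220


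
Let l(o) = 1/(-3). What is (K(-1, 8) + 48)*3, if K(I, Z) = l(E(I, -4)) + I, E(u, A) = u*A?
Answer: 140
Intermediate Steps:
E(u, A) = A*u
l(o) = -⅓
K(I, Z) = -⅓ + I
(K(-1, 8) + 48)*3 = ((-⅓ - 1) + 48)*3 = (-4/3 + 48)*3 = (140/3)*3 = 140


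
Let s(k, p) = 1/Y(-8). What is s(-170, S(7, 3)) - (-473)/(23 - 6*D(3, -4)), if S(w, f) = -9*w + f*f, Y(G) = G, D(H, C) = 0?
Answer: 3761/184 ≈ 20.440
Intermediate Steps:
S(w, f) = f² - 9*w (S(w, f) = -9*w + f² = f² - 9*w)
s(k, p) = -⅛ (s(k, p) = 1/(-8) = -⅛)
s(-170, S(7, 3)) - (-473)/(23 - 6*D(3, -4)) = -⅛ - (-473)/(23 - 6*0) = -⅛ - (-473)/(23 + 0) = -⅛ - (-473)/23 = -⅛ - 1*(-473/23) = -⅛ + 473/23 = 3761/184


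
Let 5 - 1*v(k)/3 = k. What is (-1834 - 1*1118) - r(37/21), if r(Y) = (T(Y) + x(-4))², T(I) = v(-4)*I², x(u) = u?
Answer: -22383673/2401 ≈ -9322.6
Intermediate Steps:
v(k) = 15 - 3*k
T(I) = 27*I² (T(I) = (15 - 3*(-4))*I² = (15 + 12)*I² = 27*I²)
r(Y) = (-4 + 27*Y²)² (r(Y) = (27*Y² - 4)² = (-4 + 27*Y²)²)
(-1834 - 1*1118) - r(37/21) = (-1834 - 1*1118) - (-4 + 27*(37/21)²)² = (-1834 - 1118) - (-4 + 27*(37*(1/21))²)² = -2952 - (-4 + 27*(37/21)²)² = -2952 - (-4 + 27*(1369/441))² = -2952 - (-4 + 4107/49)² = -2952 - (3911/49)² = -2952 - 1*15295921/2401 = -2952 - 15295921/2401 = -22383673/2401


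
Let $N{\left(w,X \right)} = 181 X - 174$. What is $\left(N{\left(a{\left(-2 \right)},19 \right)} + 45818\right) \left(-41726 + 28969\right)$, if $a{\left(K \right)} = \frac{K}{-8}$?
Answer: $-626151831$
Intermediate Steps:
$a{\left(K \right)} = - \frac{K}{8}$ ($a{\left(K \right)} = K \left(- \frac{1}{8}\right) = - \frac{K}{8}$)
$N{\left(w,X \right)} = -174 + 181 X$
$\left(N{\left(a{\left(-2 \right)},19 \right)} + 45818\right) \left(-41726 + 28969\right) = \left(\left(-174 + 181 \cdot 19\right) + 45818\right) \left(-41726 + 28969\right) = \left(\left(-174 + 3439\right) + 45818\right) \left(-12757\right) = \left(3265 + 45818\right) \left(-12757\right) = 49083 \left(-12757\right) = -626151831$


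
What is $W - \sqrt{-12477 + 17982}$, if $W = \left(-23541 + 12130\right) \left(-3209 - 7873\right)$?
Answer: $126456702 - \sqrt{5505} \approx 1.2646 \cdot 10^{8}$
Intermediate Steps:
$W = 126456702$ ($W = \left(-11411\right) \left(-11082\right) = 126456702$)
$W - \sqrt{-12477 + 17982} = 126456702 - \sqrt{-12477 + 17982} = 126456702 - \sqrt{5505}$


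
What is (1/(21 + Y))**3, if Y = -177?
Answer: -1/3796416 ≈ -2.6341e-7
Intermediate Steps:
(1/(21 + Y))**3 = (1/(21 - 177))**3 = (1/(-156))**3 = (-1/156)**3 = -1/3796416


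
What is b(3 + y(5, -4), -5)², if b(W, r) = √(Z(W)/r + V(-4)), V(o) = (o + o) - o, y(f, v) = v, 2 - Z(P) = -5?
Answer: -27/5 ≈ -5.4000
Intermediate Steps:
Z(P) = 7 (Z(P) = 2 - 1*(-5) = 2 + 5 = 7)
V(o) = o (V(o) = 2*o - o = o)
b(W, r) = √(-4 + 7/r) (b(W, r) = √(7/r - 4) = √(-4 + 7/r))
b(3 + y(5, -4), -5)² = (√(-4 + 7/(-5)))² = (√(-4 + 7*(-⅕)))² = (√(-4 - 7/5))² = (√(-27/5))² = (3*I*√15/5)² = -27/5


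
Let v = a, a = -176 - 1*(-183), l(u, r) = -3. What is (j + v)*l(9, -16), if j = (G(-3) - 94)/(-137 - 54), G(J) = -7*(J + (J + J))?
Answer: -4104/191 ≈ -21.487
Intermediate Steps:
G(J) = -21*J (G(J) = -7*(J + 2*J) = -21*J)
a = 7 (a = -176 + 183 = 7)
v = 7
j = 31/191 (j = (-21*(-3) - 94)/(-137 - 54) = (63 - 94)/(-191) = -31*(-1/191) = 31/191 ≈ 0.16230)
(j + v)*l(9, -16) = (31/191 + 7)*(-3) = (1368/191)*(-3) = -4104/191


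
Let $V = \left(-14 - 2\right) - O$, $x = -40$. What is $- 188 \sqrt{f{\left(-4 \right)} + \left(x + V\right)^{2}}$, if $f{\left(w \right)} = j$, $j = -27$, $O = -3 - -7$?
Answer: $- 564 \sqrt{397} \approx -11238.0$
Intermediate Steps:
$O = 4$ ($O = -3 + 7 = 4$)
$V = -20$ ($V = \left(-14 - 2\right) - 4 = -16 - 4 = -20$)
$f{\left(w \right)} = -27$
$- 188 \sqrt{f{\left(-4 \right)} + \left(x + V\right)^{2}} = - 188 \sqrt{-27 + \left(-40 - 20\right)^{2}} = - 188 \sqrt{-27 + \left(-60\right)^{2}} = - 188 \sqrt{-27 + 3600} = - 188 \sqrt{3573} = - 188 \cdot 3 \sqrt{397} = - 564 \sqrt{397}$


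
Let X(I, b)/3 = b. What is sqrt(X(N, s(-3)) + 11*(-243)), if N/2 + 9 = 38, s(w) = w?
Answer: 3*I*sqrt(298) ≈ 51.788*I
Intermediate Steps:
N = 58 (N = -18 + 2*38 = -18 + 76 = 58)
X(I, b) = 3*b
sqrt(X(N, s(-3)) + 11*(-243)) = sqrt(3*(-3) + 11*(-243)) = sqrt(-9 - 2673) = sqrt(-2682) = 3*I*sqrt(298)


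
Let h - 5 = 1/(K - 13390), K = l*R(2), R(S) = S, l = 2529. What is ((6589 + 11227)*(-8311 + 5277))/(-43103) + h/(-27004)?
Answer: 12161946172768155/9698059828784 ≈ 1254.1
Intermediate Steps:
K = 5058 (K = 2529*2 = 5058)
h = 41659/8332 (h = 5 + 1/(5058 - 13390) = 5 + 1/(-8332) = 5 - 1/8332 = 41659/8332 ≈ 4.9999)
((6589 + 11227)*(-8311 + 5277))/(-43103) + h/(-27004) = ((6589 + 11227)*(-8311 + 5277))/(-43103) + (41659/8332)/(-27004) = (17816*(-3034))*(-1/43103) + (41659/8332)*(-1/27004) = -54053744*(-1/43103) - 41659/224997328 = 54053744/43103 - 41659/224997328 = 12161946172768155/9698059828784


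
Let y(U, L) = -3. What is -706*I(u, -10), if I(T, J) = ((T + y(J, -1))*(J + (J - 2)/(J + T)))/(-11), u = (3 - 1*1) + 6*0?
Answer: 6001/11 ≈ 545.54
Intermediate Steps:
u = 2 (u = (3 - 1) + 0 = 2 + 0 = 2)
I(T, J) = -(-3 + T)*(J + (-2 + J)/(J + T))/11 (I(T, J) = ((T - 3)*(J + (J - 2)/(J + T)))/(-11) = ((-3 + T)*(J + (-2 + J)/(J + T)))*(-1/11) = -(-3 + T)*(J + (-2 + J)/(J + T))/11)
-706*I(u, -10) = -706*(-6 + 2*2 + 3*(-10) + 3*(-10)² - 1*(-10)*2² - 1*2*(-10)² + 2*(-10)*2)/(11*(-10 + 2)) = -706*(-6 + 4 - 30 + 3*100 - 1*(-10)*4 - 1*2*100 - 40)/(11*(-8)) = -706*(-1)*(-6 + 4 - 30 + 300 + 40 - 200 - 40)/(11*8) = -706*(-1)*68/(11*8) = -706*(-17/22) = 6001/11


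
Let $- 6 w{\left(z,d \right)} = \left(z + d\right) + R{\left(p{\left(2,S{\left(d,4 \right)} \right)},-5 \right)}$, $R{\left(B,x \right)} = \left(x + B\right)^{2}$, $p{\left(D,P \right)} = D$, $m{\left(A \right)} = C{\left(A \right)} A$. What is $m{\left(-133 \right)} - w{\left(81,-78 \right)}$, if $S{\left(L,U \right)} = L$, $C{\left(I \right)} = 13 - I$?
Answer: $-19416$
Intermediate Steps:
$m{\left(A \right)} = A \left(13 - A\right)$ ($m{\left(A \right)} = \left(13 - A\right) A = A \left(13 - A\right)$)
$R{\left(B,x \right)} = \left(B + x\right)^{2}$
$w{\left(z,d \right)} = - \frac{3}{2} - \frac{d}{6} - \frac{z}{6}$ ($w{\left(z,d \right)} = - \frac{\left(z + d\right) + \left(2 - 5\right)^{2}}{6} = - \frac{\left(d + z\right) + \left(-3\right)^{2}}{6} = - \frac{\left(d + z\right) + 9}{6} = - \frac{9 + d + z}{6} = - \frac{3}{2} - \frac{d}{6} - \frac{z}{6}$)
$m{\left(-133 \right)} - w{\left(81,-78 \right)} = - 133 \left(13 - -133\right) - \left(- \frac{3}{2} - -13 - \frac{27}{2}\right) = - 133 \left(13 + 133\right) - \left(- \frac{3}{2} + 13 - \frac{27}{2}\right) = \left(-133\right) 146 - -2 = -19418 + 2 = -19416$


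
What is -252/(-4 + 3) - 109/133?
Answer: 33407/133 ≈ 251.18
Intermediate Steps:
-252/(-4 + 3) - 109/133 = -252/((-1*1)) - 109*1/133 = -252/(-1) - 109/133 = -252*(-1) - 109/133 = 252 - 109/133 = 33407/133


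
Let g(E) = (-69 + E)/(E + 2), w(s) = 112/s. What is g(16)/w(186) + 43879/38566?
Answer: -2210027/589008 ≈ -3.7521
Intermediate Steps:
g(E) = (-69 + E)/(2 + E)
g(16)/w(186) + 43879/38566 = ((-69 + 16)/(2 + 16))/((112/186)) + 43879/38566 = (-53/18)/((112*(1/186))) + 43879*(1/38566) = ((1/18)*(-53))/(56/93) + 3989/3506 = -53/18*93/56 + 3989/3506 = -1643/336 + 3989/3506 = -2210027/589008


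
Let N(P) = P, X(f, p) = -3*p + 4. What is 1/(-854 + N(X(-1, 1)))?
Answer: -1/853 ≈ -0.0011723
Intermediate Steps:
X(f, p) = 4 - 3*p
1/(-854 + N(X(-1, 1))) = 1/(-854 + (4 - 3*1)) = 1/(-854 + (4 - 3)) = 1/(-854 + 1) = 1/(-853) = -1/853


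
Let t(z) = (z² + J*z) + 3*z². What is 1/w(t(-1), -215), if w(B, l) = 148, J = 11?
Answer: 1/148 ≈ 0.0067568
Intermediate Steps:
t(z) = 4*z² + 11*z (t(z) = (z² + 11*z) + 3*z² = 4*z² + 11*z)
1/w(t(-1), -215) = 1/148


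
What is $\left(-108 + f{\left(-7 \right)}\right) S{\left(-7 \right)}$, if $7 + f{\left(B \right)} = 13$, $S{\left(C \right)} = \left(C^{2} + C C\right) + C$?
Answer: $-9282$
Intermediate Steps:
$S{\left(C \right)} = C + 2 C^{2}$ ($S{\left(C \right)} = \left(C^{2} + C^{2}\right) + C = 2 C^{2} + C = C + 2 C^{2}$)
$f{\left(B \right)} = 6$ ($f{\left(B \right)} = -7 + 13 = 6$)
$\left(-108 + f{\left(-7 \right)}\right) S{\left(-7 \right)} = \left(-108 + 6\right) \left(- 7 \left(1 + 2 \left(-7\right)\right)\right) = - 102 \left(- 7 \left(1 - 14\right)\right) = - 102 \left(\left(-7\right) \left(-13\right)\right) = \left(-102\right) 91 = -9282$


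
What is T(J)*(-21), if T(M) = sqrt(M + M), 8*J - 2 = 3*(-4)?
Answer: -21*I*sqrt(10)/2 ≈ -33.204*I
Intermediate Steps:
J = -5/4 (J = 1/4 + (3*(-4))/8 = 1/4 + (1/8)*(-12) = 1/4 - 3/2 = -5/4 ≈ -1.2500)
T(M) = sqrt(2)*sqrt(M) (T(M) = sqrt(2*M) = sqrt(2)*sqrt(M))
T(J)*(-21) = (sqrt(2)*sqrt(-5/4))*(-21) = (sqrt(2)*(I*sqrt(5)/2))*(-21) = (I*sqrt(10)/2)*(-21) = -21*I*sqrt(10)/2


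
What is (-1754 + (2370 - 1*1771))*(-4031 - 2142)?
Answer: 7129815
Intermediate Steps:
(-1754 + (2370 - 1*1771))*(-4031 - 2142) = (-1754 + (2370 - 1771))*(-6173) = (-1754 + 599)*(-6173) = -1155*(-6173) = 7129815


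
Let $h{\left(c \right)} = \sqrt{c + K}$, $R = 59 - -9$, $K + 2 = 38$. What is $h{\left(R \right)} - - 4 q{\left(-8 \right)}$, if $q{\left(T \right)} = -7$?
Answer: $-28 + 2 \sqrt{26} \approx -17.802$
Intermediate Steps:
$K = 36$ ($K = -2 + 38 = 36$)
$R = 68$ ($R = 59 + 9 = 68$)
$h{\left(c \right)} = \sqrt{36 + c}$ ($h{\left(c \right)} = \sqrt{c + 36} = \sqrt{36 + c}$)
$h{\left(R \right)} - - 4 q{\left(-8 \right)} = \sqrt{36 + 68} - \left(-4\right) \left(-7\right) = \sqrt{104} - 28 = 2 \sqrt{26} - 28 = -28 + 2 \sqrt{26}$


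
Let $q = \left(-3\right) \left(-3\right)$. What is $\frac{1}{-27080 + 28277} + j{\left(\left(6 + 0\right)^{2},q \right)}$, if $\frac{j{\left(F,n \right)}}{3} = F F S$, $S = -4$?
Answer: $- \frac{18615743}{1197} \approx -15552.0$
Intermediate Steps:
$q = 9$
$j{\left(F,n \right)} = - 12 F^{2}$ ($j{\left(F,n \right)} = 3 F F \left(-4\right) = 3 F^{2} \left(-4\right) = 3 \left(- 4 F^{2}\right) = - 12 F^{2}$)
$\frac{1}{-27080 + 28277} + j{\left(\left(6 + 0\right)^{2},q \right)} = \frac{1}{-27080 + 28277} - 12 \left(\left(6 + 0\right)^{2}\right)^{2} = \frac{1}{1197} - 12 \left(6^{2}\right)^{2} = \frac{1}{1197} - 12 \cdot 36^{2} = \frac{1}{1197} - 15552 = - \frac{18615743}{1197}$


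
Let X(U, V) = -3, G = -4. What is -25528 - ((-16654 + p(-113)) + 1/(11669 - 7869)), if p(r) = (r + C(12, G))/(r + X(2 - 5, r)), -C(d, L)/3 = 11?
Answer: -978053529/110200 ≈ -8875.3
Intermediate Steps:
C(d, L) = -33 (C(d, L) = -3*11 = -33)
p(r) = (-33 + r)/(-3 + r) (p(r) = (r - 33)/(r - 3) = (-33 + r)/(-3 + r))
-25528 - ((-16654 + p(-113)) + 1/(11669 - 7869)) = -25528 - ((-16654 + (-33 - 113)/(-3 - 113)) + 1/(11669 - 7869)) = -25528 - ((-16654 - 146/(-116)) + 1/3800) = -25528 - ((-16654 - 1/116*(-146)) + 1/3800) = -25528 - ((-16654 + 73/58) + 1/3800) = -25528 - (-965859/58 + 1/3800) = -25528 - 1*(-1835132071/110200) = -25528 + 1835132071/110200 = -978053529/110200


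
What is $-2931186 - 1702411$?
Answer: $-4633597$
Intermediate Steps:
$-2931186 - 1702411 = -4633597$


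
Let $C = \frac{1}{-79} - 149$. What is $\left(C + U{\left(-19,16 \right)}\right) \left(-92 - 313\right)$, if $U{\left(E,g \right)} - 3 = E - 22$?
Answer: $\frac{5983470}{79} \approx 75740.0$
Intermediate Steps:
$U{\left(E,g \right)} = -19 + E$ ($U{\left(E,g \right)} = 3 + \left(E - 22\right) = 3 + \left(-22 + E\right) = -19 + E$)
$C = - \frac{11772}{79}$ ($C = - \frac{1}{79} - 149 = - \frac{11772}{79} \approx -149.01$)
$\left(C + U{\left(-19,16 \right)}\right) \left(-92 - 313\right) = \left(- \frac{11772}{79} - 38\right) \left(-92 - 313\right) = \left(- \frac{11772}{79} - 38\right) \left(-405\right) = \left(- \frac{14774}{79}\right) \left(-405\right) = \frac{5983470}{79}$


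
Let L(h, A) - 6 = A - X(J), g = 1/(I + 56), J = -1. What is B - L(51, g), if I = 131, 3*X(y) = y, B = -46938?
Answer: -26335774/561 ≈ -46944.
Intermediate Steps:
X(y) = y/3
g = 1/187 (g = 1/(131 + 56) = 1/187 ≈ 0.0053476)
L(h, A) = 19/3 + A (L(h, A) = 6 + (A - (-1)/3) = 6 + (A - 1*(-1/3)) = 6 + (A + 1/3) = 6 + (1/3 + A) = 19/3 + A)
B - L(51, g) = -46938 - (19/3 + 1/187) = -46938 - 1*3556/561 = -46938 - 3556/561 = -26335774/561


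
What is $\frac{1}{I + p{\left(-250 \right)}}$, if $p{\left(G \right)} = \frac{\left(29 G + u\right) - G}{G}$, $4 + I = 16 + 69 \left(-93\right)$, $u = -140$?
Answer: $- \frac{25}{159411} \approx -0.00015683$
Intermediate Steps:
$I = -6405$ ($I = -4 + \left(16 + 69 \left(-93\right)\right) = -4 + \left(16 - 6417\right) = -4 - 6401 = -6405$)
$p{\left(G \right)} = \frac{-140 + 28 G}{G}$ ($p{\left(G \right)} = \frac{\left(29 G - 140\right) - G}{G} = \frac{\left(-140 + 29 G\right) - G}{G} = \frac{-140 + 28 G}{G}$)
$\frac{1}{I + p{\left(-250 \right)}} = \frac{1}{-6405 + \left(28 - \frac{140}{-250}\right)} = \frac{1}{-6405 + \left(28 - - \frac{14}{25}\right)} = \frac{1}{-6405 + \left(28 + \frac{14}{25}\right)} = \frac{1}{-6405 + \frac{714}{25}} = \frac{1}{- \frac{159411}{25}} = - \frac{25}{159411}$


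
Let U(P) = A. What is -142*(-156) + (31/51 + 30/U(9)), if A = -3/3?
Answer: 1128253/51 ≈ 22123.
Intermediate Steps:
A = -1 (A = -3*1/3 = -1)
U(P) = -1
-142*(-156) + (31/51 + 30/U(9)) = -142*(-156) + (31/51 + 30/(-1)) = 22152 + (31*(1/51) + 30*(-1)) = 22152 + (31/51 - 30) = 22152 - 1499/51 = 1128253/51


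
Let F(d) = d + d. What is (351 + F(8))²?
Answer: 134689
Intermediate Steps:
F(d) = 2*d
(351 + F(8))² = (351 + 2*8)² = (351 + 16)² = 367² = 134689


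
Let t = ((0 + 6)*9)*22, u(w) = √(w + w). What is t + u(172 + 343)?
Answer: 1188 + √1030 ≈ 1220.1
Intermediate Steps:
u(w) = √2*√w (u(w) = √(2*w) = √2*√w)
t = 1188 (t = (6*9)*22 = 54*22 = 1188)
t + u(172 + 343) = 1188 + √2*√(172 + 343) = 1188 + √2*√515 = 1188 + √1030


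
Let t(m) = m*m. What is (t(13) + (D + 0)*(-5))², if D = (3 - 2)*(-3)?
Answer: 33856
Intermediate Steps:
t(m) = m²
D = -3 (D = 1*(-3) = -3)
(t(13) + (D + 0)*(-5))² = (13² + (-3 + 0)*(-5))² = (169 - 3*(-5))² = (169 + 15)² = 184² = 33856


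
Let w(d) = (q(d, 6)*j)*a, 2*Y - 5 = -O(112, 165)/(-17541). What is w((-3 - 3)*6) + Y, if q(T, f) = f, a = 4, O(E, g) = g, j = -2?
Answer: -266011/5847 ≈ -45.495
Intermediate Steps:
Y = 14645/5847 (Y = 5/2 + (-165/(-17541))/2 = 5/2 + (-165*(-1)/17541)/2 = 5/2 + (-1*(-55/5847))/2 = 5/2 + (½)*(55/5847) = 5/2 + 55/11694 = 14645/5847 ≈ 2.5047)
w(d) = -48 (w(d) = (6*(-2))*4 = -12*4 = -48)
w((-3 - 3)*6) + Y = -48 + 14645/5847 = -266011/5847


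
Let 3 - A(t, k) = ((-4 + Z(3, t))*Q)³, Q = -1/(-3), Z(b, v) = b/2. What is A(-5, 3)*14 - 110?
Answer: -6469/108 ≈ -59.898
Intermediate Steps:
Z(b, v) = b/2 (Z(b, v) = b*(½) = b/2)
Q = ⅓ (Q = -1*(-⅓) = ⅓ ≈ 0.33333)
A(t, k) = 773/216 (A(t, k) = 3 - ((-4 + (½)*3)*(⅓))³ = 3 - ((-4 + 3/2)*(⅓))³ = 3 - (-5/2*⅓)³ = 3 - (-⅚)³ = 3 - 1*(-125/216) = 3 + 125/216 = 773/216)
A(-5, 3)*14 - 110 = (773/216)*14 - 110 = 5411/108 - 110 = -6469/108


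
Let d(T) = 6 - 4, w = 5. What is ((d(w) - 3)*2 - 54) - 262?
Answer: -318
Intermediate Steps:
d(T) = 2
((d(w) - 3)*2 - 54) - 262 = ((2 - 3)*2 - 54) - 262 = (-1*2 - 54) - 262 = (-2 - 54) - 262 = -56 - 262 = -318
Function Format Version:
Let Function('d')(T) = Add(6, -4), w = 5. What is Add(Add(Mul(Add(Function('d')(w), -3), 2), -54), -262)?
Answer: -318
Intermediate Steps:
Function('d')(T) = 2
Add(Add(Mul(Add(Function('d')(w), -3), 2), -54), -262) = Add(Add(Mul(Add(2, -3), 2), -54), -262) = Add(Add(Mul(-1, 2), -54), -262) = Add(Add(-2, -54), -262) = Add(-56, -262) = -318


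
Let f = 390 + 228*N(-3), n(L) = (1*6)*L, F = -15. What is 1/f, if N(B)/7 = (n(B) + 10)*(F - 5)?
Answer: 1/255750 ≈ 3.9101e-6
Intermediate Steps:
n(L) = 6*L
N(B) = -1400 - 840*B (N(B) = 7*((6*B + 10)*(-15 - 5)) = 7*((10 + 6*B)*(-20)) = 7*(-200 - 120*B) = -1400 - 840*B)
f = 255750 (f = 390 + 228*(-1400 - 840*(-3)) = 390 + 228*(-1400 + 2520) = 390 + 228*1120 = 390 + 255360 = 255750)
1/f = 1/255750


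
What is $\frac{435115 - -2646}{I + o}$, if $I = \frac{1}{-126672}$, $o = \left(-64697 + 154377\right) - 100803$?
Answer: $- \frac{55452061392}{1408972657} \approx -39.356$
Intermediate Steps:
$o = -11123$ ($o = 89680 - 100803 = -11123$)
$I = - \frac{1}{126672} \approx -7.8944 \cdot 10^{-6}$
$\frac{435115 - -2646}{I + o} = \frac{435115 - -2646}{- \frac{1}{126672} - 11123} = \frac{435115 + 2646}{- \frac{1408972657}{126672}} = 437761 \left(- \frac{126672}{1408972657}\right) = - \frac{55452061392}{1408972657}$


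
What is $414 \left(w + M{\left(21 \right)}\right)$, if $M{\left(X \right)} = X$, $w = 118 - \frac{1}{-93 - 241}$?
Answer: $\frac{9610389}{167} \approx 57547.0$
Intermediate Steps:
$w = \frac{39413}{334}$ ($w = 118 - \frac{1}{-334} = 118 - - \frac{1}{334} = 118 + \frac{1}{334} = \frac{39413}{334} \approx 118.0$)
$414 \left(w + M{\left(21 \right)}\right) = 414 \left(\frac{39413}{334} + 21\right) = 414 \cdot \frac{46427}{334} = \frac{9610389}{167}$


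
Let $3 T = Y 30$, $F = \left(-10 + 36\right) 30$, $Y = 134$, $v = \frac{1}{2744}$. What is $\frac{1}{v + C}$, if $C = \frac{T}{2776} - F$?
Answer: $- \frac{952168}{742231073} \approx -0.0012828$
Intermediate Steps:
$v = \frac{1}{2744} \approx 0.00036443$
$F = 780$ ($F = 26 \cdot 30 = 780$)
$T = 1340$ ($T = \frac{134 \cdot 30}{3} = \frac{1}{3} \cdot 4020 = 1340$)
$C = - \frac{540985}{694}$ ($C = \frac{1340}{2776} - 780 = 1340 \cdot \frac{1}{2776} - 780 = \frac{335}{694} - 780 = - \frac{540985}{694} \approx -779.52$)
$\frac{1}{v + C} = \frac{1}{\frac{1}{2744} - \frac{540985}{694}} = \frac{1}{- \frac{742231073}{952168}} = - \frac{952168}{742231073}$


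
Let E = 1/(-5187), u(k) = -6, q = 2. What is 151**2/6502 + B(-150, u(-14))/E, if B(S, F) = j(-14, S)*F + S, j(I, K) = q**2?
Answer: 5868324877/6502 ≈ 9.0254e+5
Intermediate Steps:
j(I, K) = 4 (j(I, K) = 2**2 = 4)
B(S, F) = S + 4*F (B(S, F) = 4*F + S = S + 4*F)
E = -1/5187 ≈ -0.00019279
151**2/6502 + B(-150, u(-14))/E = 151**2/6502 + (-150 + 4*(-6))/(-1/5187) = 22801*(1/6502) + (-150 - 24)*(-5187) = 22801/6502 - 174*(-5187) = 22801/6502 + 902538 = 5868324877/6502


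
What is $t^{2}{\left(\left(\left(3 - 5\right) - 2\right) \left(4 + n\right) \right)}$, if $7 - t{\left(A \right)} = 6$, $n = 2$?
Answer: $1$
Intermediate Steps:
$t{\left(A \right)} = 1$ ($t{\left(A \right)} = 7 - 6 = 1$)
$t^{2}{\left(\left(\left(3 - 5\right) - 2\right) \left(4 + n\right) \right)} = 1^{2} = 1$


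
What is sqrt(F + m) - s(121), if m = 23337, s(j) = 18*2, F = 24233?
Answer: -36 + sqrt(47570) ≈ 182.11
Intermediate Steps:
s(j) = 36
sqrt(F + m) - s(121) = sqrt(24233 + 23337) - 1*36 = sqrt(47570) - 36 = -36 + sqrt(47570)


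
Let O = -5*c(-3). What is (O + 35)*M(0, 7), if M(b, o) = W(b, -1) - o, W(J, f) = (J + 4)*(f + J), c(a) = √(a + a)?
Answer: -385 + 55*I*√6 ≈ -385.0 + 134.72*I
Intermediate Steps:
c(a) = √2*√a (c(a) = √(2*a) = √2*√a)
W(J, f) = (4 + J)*(J + f)
O = -5*I*√6 (O = -5*√2*√(-3) = -5*√2*I*√3 = -5*I*√6 ≈ -12.247*I)
M(b, o) = -4 + b² - o + 3*b (M(b, o) = (b² + 4*b + 4*(-1) + b*(-1)) - o = (b² + 4*b - 4 - b) - o = (-4 + b² + 3*b) - o = -4 + b² - o + 3*b)
(O + 35)*M(0, 7) = (-5*I*√6 + 35)*(-4 + 0² - 1*7 + 3*0) = (35 - 5*I*√6)*(-4 + 0 - 7 + 0) = (35 - 5*I*√6)*(-11) = -385 + 55*I*√6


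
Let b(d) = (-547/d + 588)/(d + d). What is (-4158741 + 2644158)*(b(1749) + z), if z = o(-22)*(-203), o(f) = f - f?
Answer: -172976317255/679778 ≈ -2.5446e+5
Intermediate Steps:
o(f) = 0
z = 0 (z = 0*(-203) = 0)
b(d) = (588 - 547/d)/(2*d) (b(d) = (588 - 547/d)/((2*d)) = (588 - 547/d)*(1/(2*d)) = (588 - 547/d)/(2*d))
(-4158741 + 2644158)*(b(1749) + z) = (-4158741 + 2644158)*((½)*(-547 + 588*1749)/1749² + 0) = -1514583*((½)*(1/3059001)*(-547 + 1028412) + 0) = -1514583*((½)*(1/3059001)*1027865 + 0) = -1514583*(1027865/6118002 + 0) = -1514583*1027865/6118002 = -172976317255/679778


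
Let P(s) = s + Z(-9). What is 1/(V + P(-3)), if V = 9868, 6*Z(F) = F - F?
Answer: 1/9865 ≈ 0.00010137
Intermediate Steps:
Z(F) = 0 (Z(F) = (F - F)/6 = (⅙)*0 = 0)
P(s) = s (P(s) = s + 0 = s)
1/(V + P(-3)) = 1/(9868 - 3) = 1/9865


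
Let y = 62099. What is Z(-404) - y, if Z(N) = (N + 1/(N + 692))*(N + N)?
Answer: 9515887/36 ≈ 2.6433e+5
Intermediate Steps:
Z(N) = 2*N*(N + 1/(692 + N)) (Z(N) = (N + 1/(692 + N))*(2*N) = 2*N*(N + 1/(692 + N)))
Z(-404) - y = 2*(-404)*(1 + (-404)² + 692*(-404))/(692 - 404) - 1*62099 = 2*(-404)*(1 + 163216 - 279568)/288 - 62099 = 2*(-404)*(1/288)*(-116351) - 62099 = 11751451/36 - 62099 = 9515887/36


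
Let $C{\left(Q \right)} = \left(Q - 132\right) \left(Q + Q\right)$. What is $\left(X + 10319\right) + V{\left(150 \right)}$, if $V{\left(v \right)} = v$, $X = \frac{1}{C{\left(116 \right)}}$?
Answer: $\frac{38860927}{3712} \approx 10469.0$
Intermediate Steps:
$C{\left(Q \right)} = 2 Q \left(-132 + Q\right)$ ($C{\left(Q \right)} = \left(-132 + Q\right) 2 Q = 2 Q \left(-132 + Q\right)$)
$X = - \frac{1}{3712}$ ($X = \frac{1}{2 \cdot 116 \left(-132 + 116\right)} = \frac{1}{2 \cdot 116 \left(-16\right)} = \frac{1}{-3712} = - \frac{1}{3712} \approx -0.0002694$)
$\left(X + 10319\right) + V{\left(150 \right)} = \left(- \frac{1}{3712} + 10319\right) + 150 = \frac{38304127}{3712} + 150 = \frac{38860927}{3712}$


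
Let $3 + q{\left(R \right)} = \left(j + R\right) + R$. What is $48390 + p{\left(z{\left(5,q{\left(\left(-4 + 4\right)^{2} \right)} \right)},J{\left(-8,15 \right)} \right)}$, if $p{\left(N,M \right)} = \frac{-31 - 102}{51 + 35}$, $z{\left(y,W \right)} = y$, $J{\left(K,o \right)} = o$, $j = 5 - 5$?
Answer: $\frac{4161407}{86} \approx 48388.0$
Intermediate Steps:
$j = 0$ ($j = 5 - 5 = 0$)
$q{\left(R \right)} = -3 + 2 R$ ($q{\left(R \right)} = -3 + \left(\left(0 + R\right) + R\right) = -3 + \left(R + R\right) = -3 + 2 R$)
$p{\left(N,M \right)} = - \frac{133}{86}$
$48390 + p{\left(z{\left(5,q{\left(\left(-4 + 4\right)^{2} \right)} \right)},J{\left(-8,15 \right)} \right)} = 48390 - \frac{133}{86} = \frac{4161407}{86}$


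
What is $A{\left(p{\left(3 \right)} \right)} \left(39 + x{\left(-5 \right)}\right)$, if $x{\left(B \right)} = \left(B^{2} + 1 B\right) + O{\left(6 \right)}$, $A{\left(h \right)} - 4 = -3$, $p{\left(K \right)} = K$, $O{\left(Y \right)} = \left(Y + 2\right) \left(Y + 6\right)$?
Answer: $155$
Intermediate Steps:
$O{\left(Y \right)} = \left(2 + Y\right) \left(6 + Y\right)$
$A{\left(h \right)} = 1$ ($A{\left(h \right)} = 4 - 3 = 1$)
$x{\left(B \right)} = 96 + B + B^{2}$ ($x{\left(B \right)} = \left(B^{2} + 1 B\right) + \left(12 + 6^{2} + 8 \cdot 6\right) = \left(B^{2} + B\right) + \left(12 + 36 + 48\right) = \left(B + B^{2}\right) + 96 = 96 + B + B^{2}$)
$A{\left(p{\left(3 \right)} \right)} \left(39 + x{\left(-5 \right)}\right) = 1 \left(39 + \left(96 - 5 + \left(-5\right)^{2}\right)\right) = 1 \left(39 + \left(96 - 5 + 25\right)\right) = 1 \left(39 + 116\right) = 1 \cdot 155 = 155$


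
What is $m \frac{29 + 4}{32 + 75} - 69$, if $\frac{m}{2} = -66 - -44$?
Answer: $- \frac{8835}{107} \approx -82.57$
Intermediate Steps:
$m = -44$ ($m = 2 \left(-66 - -44\right) = 2 \left(-66 + 44\right) = 2 \left(-22\right) = -44$)
$m \frac{29 + 4}{32 + 75} - 69 = - 44 \frac{29 + 4}{32 + 75} - 69 = - 44 \cdot \frac{33}{107} - 69 = - 44 \cdot 33 \cdot \frac{1}{107} - 69 = \left(-44\right) \frac{33}{107} - 69 = - \frac{1452}{107} - 69 = - \frac{8835}{107}$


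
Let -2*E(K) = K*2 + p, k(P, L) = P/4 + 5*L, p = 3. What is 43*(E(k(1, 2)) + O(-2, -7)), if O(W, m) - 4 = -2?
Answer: -1677/4 ≈ -419.25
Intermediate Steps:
O(W, m) = 2 (O(W, m) = 4 - 2 = 2)
k(P, L) = 5*L + P/4 (k(P, L) = P/4 + 5*L = 5*L + P/4)
E(K) = -3/2 - K (E(K) = -(K*2 + 3)/2 = -(2*K + 3)/2 = -(3 + 2*K)/2 = -3/2 - K)
43*(E(k(1, 2)) + O(-2, -7)) = 43*((-3/2 - (5*2 + (1/4)*1)) + 2) = 43*((-3/2 - (10 + 1/4)) + 2) = 43*((-3/2 - 1*41/4) + 2) = 43*((-3/2 - 41/4) + 2) = 43*(-47/4 + 2) = 43*(-39/4) = -1677/4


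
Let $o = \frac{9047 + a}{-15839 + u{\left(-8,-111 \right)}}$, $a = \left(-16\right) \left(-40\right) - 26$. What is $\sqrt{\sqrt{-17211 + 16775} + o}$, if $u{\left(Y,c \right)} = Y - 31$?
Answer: $\frac{\sqrt{-153397358 + 504221768 i \sqrt{109}}}{15878} \approx 3.1844 + 3.2786 i$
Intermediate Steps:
$u{\left(Y,c \right)} = -31 + Y$ ($u{\left(Y,c \right)} = Y - 31 = -31 + Y$)
$a = 614$ ($a = 640 - 26 = 614$)
$o = - \frac{9661}{15878}$ ($o = \frac{9047 + 614}{-15839 - 39} = \frac{9661}{-15839 - 39} = \frac{9661}{-15878} = 9661 \left(- \frac{1}{15878}\right) = - \frac{9661}{15878} \approx -0.60845$)
$\sqrt{\sqrt{-17211 + 16775} + o} = \sqrt{\sqrt{-17211 + 16775} - \frac{9661}{15878}} = \sqrt{\sqrt{-436} - \frac{9661}{15878}} = \sqrt{2 i \sqrt{109} - \frac{9661}{15878}} = \sqrt{- \frac{9661}{15878} + 2 i \sqrt{109}}$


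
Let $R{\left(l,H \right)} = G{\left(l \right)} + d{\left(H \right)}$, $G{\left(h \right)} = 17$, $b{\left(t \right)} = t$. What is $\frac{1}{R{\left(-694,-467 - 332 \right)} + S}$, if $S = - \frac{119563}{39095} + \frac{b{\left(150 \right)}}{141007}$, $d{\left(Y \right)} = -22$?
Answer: $- \frac{5512668665}{44416699016} \approx -0.12411$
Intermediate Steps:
$R{\left(l,H \right)} = -5$ ($R{\left(l,H \right)} = 17 - 22 = -5$)
$S = - \frac{16853355691}{5512668665}$ ($S = - \frac{119563}{39095} + \frac{150}{141007} = - \frac{16853355691}{5512668665} \approx -3.0572$)
$\frac{1}{R{\left(-694,-467 - 332 \right)} + S} = \frac{1}{-5 - \frac{16853355691}{5512668665}} = \frac{1}{- \frac{44416699016}{5512668665}} = - \frac{5512668665}{44416699016}$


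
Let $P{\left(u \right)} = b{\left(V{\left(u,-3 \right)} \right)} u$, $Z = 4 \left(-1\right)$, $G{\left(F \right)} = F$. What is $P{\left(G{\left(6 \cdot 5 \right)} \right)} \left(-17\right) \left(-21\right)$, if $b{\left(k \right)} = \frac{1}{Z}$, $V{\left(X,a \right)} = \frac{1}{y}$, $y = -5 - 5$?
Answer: $- \frac{5355}{2} \approx -2677.5$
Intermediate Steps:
$y = -10$
$Z = -4$
$V{\left(X,a \right)} = - \frac{1}{10}$ ($V{\left(X,a \right)} = \frac{1}{-10} = - \frac{1}{10}$)
$b{\left(k \right)} = - \frac{1}{4}$ ($b{\left(k \right)} = \frac{1}{-4} = - \frac{1}{4}$)
$P{\left(u \right)} = - \frac{u}{4}$
$P{\left(G{\left(6 \cdot 5 \right)} \right)} \left(-17\right) \left(-21\right) = - \frac{6 \cdot 5}{4} \left(-17\right) \left(-21\right) = \left(- \frac{1}{4}\right) 30 \left(-17\right) \left(-21\right) = \left(- \frac{15}{2}\right) \left(-17\right) \left(-21\right) = \frac{255}{2} \left(-21\right) = - \frac{5355}{2}$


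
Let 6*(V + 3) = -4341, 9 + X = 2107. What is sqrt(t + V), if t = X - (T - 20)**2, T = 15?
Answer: sqrt(5386)/2 ≈ 36.695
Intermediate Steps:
X = 2098 (X = -9 + 2107 = 2098)
V = -1453/2 (V = -3 + (1/6)*(-4341) = -3 - 1447/2 = -1453/2 ≈ -726.50)
t = 2073 (t = 2098 - (15 - 20)**2 = 2098 - 1*(-5)**2 = 2098 - 1*25 = 2098 - 25 = 2073)
sqrt(t + V) = sqrt(2073 - 1453/2) = sqrt(2693/2) = sqrt(5386)/2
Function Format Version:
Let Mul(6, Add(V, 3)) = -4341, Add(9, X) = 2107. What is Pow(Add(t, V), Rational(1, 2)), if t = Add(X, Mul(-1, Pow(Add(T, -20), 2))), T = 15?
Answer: Mul(Rational(1, 2), Pow(5386, Rational(1, 2))) ≈ 36.695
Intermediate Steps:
X = 2098 (X = Add(-9, 2107) = 2098)
V = Rational(-1453, 2) (V = Add(-3, Mul(Rational(1, 6), -4341)) = Add(-3, Rational(-1447, 2)) = Rational(-1453, 2) ≈ -726.50)
t = 2073 (t = Add(2098, Mul(-1, Pow(Add(15, -20), 2))) = Add(2098, Mul(-1, Pow(-5, 2))) = Add(2098, Mul(-1, 25)) = Add(2098, -25) = 2073)
Pow(Add(t, V), Rational(1, 2)) = Pow(Add(2073, Rational(-1453, 2)), Rational(1, 2)) = Pow(Rational(2693, 2), Rational(1, 2)) = Mul(Rational(1, 2), Pow(5386, Rational(1, 2)))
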